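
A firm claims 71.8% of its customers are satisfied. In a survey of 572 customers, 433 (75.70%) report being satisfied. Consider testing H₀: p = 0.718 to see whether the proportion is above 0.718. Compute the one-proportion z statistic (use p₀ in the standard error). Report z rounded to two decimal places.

z = 2.07

p̂ = 433/572 ≈ 0.7570.
Standard error under H₀: √(0.718×0.282/572) = 0.0188.
z = (0.7570 − 0.718)/0.0188 = 0.0390/0.0188 = 2.07.
p-value = P(Z > 2.073) ≈ 0.0191.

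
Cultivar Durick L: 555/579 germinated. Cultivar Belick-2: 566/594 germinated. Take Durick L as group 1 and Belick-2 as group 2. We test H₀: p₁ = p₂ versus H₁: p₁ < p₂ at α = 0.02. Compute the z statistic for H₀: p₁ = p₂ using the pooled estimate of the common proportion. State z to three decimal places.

z = 0.473

p̂₁ = 555/579 ≈ 0.95855, p̂₂ = 566/594 ≈ 0.95286.
Pooled p̂ = (555+566)/(579+594) = 1121/1173 = 0.95567.
SE = √(0.0423656 × 0.00341062) = 0.01202.
z = (0.95855 − 0.95286)/0.01202 = 0.00569/0.01202 = 0.473.
p-value = P(Z < 0.473) ≈ 0.6819. With α = 0.02, fail to reject H₀.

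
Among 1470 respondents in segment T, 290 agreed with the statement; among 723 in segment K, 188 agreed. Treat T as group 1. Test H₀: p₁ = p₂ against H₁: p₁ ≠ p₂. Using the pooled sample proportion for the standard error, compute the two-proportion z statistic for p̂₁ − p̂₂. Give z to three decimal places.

z = -3.346

p̂₁ = 290/1470 ≈ 0.197279, p̂₂ = 188/723 ≈ 0.260028.
Pooled p̂ = (290+188)/(1470+723) = 478/2193 = 0.217966.
SE = √(0.170457 × 0.0020634) = 0.018754.
z = (0.197279 − 0.260028)/0.018754 = -0.062749/0.018754 = -3.346.
p-value = 2·P(Z > 3.346) ≈ 0.0008.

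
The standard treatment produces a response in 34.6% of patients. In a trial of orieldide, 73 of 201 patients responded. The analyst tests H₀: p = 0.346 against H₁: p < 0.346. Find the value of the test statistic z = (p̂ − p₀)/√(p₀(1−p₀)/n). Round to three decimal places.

z = 0.512

p̂ = 73/201 ≈ 0.36318.
Standard error under H₀: √(0.346×0.654/201) = 0.03355.
z = (0.36318 − 0.346)/0.03355 = 0.01718/0.03355 = 0.512.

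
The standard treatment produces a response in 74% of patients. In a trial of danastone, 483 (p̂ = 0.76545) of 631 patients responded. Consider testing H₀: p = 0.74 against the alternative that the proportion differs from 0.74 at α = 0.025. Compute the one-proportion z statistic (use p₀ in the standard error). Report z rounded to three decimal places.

z = 1.458

p̂ = 483/631 = 0.76545.
Under H₀, SE = √(0.74·0.26/631) = √(0.000304913) = 0.01746.
z = (0.76545 − 0.74)/0.01746 = 0.02545/0.01746 = 1.458.
Two-sided p-value ≈ 2·Φ(−1.458) = 0.1450, so at α = 0.025 we fail to reject H₀.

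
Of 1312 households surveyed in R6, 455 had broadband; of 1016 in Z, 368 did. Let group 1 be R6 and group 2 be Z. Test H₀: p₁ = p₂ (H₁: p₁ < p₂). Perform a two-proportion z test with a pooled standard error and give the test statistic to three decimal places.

p̂₁ = 455/1312 = 0.34680, p̂₂ = 368/1016 = 0.36220.
Pooled p̂ = (455+368)/(1312+1016) = 823/2328 = 0.35352.
SE = √(0.228544 × 0.00174645) = 0.01998.
z = (0.34680 − 0.36220)/0.01998 = -0.01540/0.01998 = -0.771.
p-value = P(Z < -0.771) ≈ 0.2203.

z = -0.771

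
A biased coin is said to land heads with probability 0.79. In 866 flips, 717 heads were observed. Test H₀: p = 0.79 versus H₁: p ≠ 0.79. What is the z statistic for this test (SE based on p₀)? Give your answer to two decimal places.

p̂ = 717/866 = 0.82794.
SE = √(p₀(1−p₀)/n) = √(0.1659/866) = 0.01384.
z = (0.82794 − 0.79)/0.01384 = 0.03794/0.01384 = 2.74.
p-value = 2·P(Z > 2.741) ≈ 0.0061.

z = 2.74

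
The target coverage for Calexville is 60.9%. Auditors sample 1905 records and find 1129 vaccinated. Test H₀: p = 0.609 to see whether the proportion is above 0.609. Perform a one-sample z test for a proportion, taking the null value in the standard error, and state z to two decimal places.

p̂ = 1129/1905 ≈ 0.5927.
SE = √(p₀(1−p₀)/n) = √(0.23812/1905) = 0.0112.
z = (0.5927 − 0.609)/0.0112 = -0.0163/0.0112 = -1.46.
p-value = P(Z > -1.462) ≈ 0.9282.

z = -1.46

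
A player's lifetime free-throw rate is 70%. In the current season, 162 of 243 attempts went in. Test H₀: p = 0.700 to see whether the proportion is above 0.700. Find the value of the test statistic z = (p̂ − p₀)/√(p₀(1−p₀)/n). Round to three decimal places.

z = -1.134

p̂ = 162/243 ≈ 0.66667.
Standard error under H₀: √(0.7×0.3/243) = 0.02940.
z = (0.66667 − 0.7)/0.02940 = -0.03333/0.02940 = -1.134.
p-value = P(Z > -1.134) ≈ 0.8716.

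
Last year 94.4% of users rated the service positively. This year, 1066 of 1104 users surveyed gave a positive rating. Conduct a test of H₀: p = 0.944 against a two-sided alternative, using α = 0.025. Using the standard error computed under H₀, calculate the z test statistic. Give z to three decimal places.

z = 3.119

p̂ = 1066/1104 ≈ 0.9655797.
Under H₀, SE = √(0.944·0.056/1104) = √(4.78841e-05) = 0.0069198.
z = (0.9655797 − 0.944)/0.0069198 = 0.0215797/0.0069198 = 3.119.
Two-sided p-value ≈ 2·Φ(−3.119) = 0.0018. With α = 0.025, reject H₀.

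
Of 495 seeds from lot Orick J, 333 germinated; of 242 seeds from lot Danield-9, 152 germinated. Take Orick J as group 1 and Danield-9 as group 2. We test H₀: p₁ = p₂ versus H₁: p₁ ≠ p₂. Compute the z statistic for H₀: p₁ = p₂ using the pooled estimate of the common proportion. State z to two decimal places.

z = 1.20

p̂₁ = 333/495 = 0.6727, p̂₂ = 152/242 = 0.6281.
Pooled p̂ = (333+152)/(495+242) = 485/737 = 0.6581.
SE = √(p̂(1−p̂)(1/n₁+1/n₂)) = √(0.6581·0.3419·0.00615243) = √(0.00138438) = 0.0372.
z = (0.6727 − 0.6281)/0.0372 = 0.0446/0.0372 = 1.20.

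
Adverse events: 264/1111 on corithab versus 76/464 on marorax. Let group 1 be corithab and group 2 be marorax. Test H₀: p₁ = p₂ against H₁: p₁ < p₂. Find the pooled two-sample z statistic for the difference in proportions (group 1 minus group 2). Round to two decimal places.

p̂₁ = 264/1111 ≈ 0.2376, p̂₂ = 76/464 ≈ 0.1638.
Pooled p̂ = (264+76)/(1111+464) = 340/1575 = 0.2159.
SE = √(0.169272 × 0.00305526) = 0.0227.
z = (0.2376 − 0.1638)/0.0227 = 0.0738/0.0227 = 3.25.

z = 3.25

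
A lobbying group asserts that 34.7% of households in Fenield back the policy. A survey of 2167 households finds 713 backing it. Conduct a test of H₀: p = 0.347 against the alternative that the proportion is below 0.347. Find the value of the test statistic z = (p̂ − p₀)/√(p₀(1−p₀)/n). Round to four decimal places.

z = -1.7577

p̂ = 713/2167 ≈ 0.329026.
Under H₀, SE = √(0.347·0.653/2167) = √(0.000104564) = 0.010226.
z = (0.329026 − 0.347)/0.010226 = -0.017974/0.010226 = -1.7577.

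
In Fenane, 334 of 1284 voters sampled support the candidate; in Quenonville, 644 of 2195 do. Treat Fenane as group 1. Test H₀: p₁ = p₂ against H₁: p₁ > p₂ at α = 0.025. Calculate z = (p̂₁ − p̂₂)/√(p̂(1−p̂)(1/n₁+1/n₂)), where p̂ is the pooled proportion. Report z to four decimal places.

z = -2.1064

p̂₁ = 334/1284 ≈ 0.260125, p̂₂ = 644/2195 ≈ 0.293394.
Pooled p̂ = (334+644)/(1284+2195) = 978/3479 = 0.281115.
SE = √(0.202089 × 0.0012344) = 0.015794.
z = (0.260125 − 0.293394)/0.015794 = -0.033269/0.015794 = -2.1064.
p-value = P(Z > -2.106) ≈ 0.9824. With α = 0.025, fail to reject H₀.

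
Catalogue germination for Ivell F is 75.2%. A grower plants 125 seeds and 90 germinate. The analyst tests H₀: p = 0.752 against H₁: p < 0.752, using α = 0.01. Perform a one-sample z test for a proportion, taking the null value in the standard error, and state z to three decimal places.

z = -0.828

p̂ = 90/125 = 0.72000.
Under H₀, SE = √(0.752·0.248/125) = √(0.00149197) = 0.03863.
z = (0.72000 − 0.752)/0.03863 = -0.03200/0.03863 = -0.828.
p-value = P(Z < -0.828) ≈ 0.2037, so at α = 0.01 we fail to reject H₀.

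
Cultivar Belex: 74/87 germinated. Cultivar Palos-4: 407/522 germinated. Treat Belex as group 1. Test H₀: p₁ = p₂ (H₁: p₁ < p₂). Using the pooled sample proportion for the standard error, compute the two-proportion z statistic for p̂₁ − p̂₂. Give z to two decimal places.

p̂₁ = 74/87 ≈ 0.8506, p̂₂ = 407/522 ≈ 0.7797.
Pooled p̂ = (74+407)/(87+522) = 481/609 = 0.7898.
SE = √(p̂(1−p̂)(1/n₁+1/n₂)) = √(0.7898·0.2102·0.01341) = √(0.00222612) = 0.0472.
z = (0.8506 − 0.7797)/0.0472 = 0.0709/0.0472 = 1.50.
p-value = P(Z < 1.502) ≈ 0.9335.

z = 1.50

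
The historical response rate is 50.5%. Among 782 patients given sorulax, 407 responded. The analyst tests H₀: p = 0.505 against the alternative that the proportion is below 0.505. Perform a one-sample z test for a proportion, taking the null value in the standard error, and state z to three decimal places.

z = 0.865

p̂ = 407/782 ≈ 0.52046.
Under H₀, SE = √(0.505·0.495/782) = √(0.000319661) = 0.01788.
z = (0.52046 − 0.505)/0.01788 = 0.01546/0.01788 = 0.865.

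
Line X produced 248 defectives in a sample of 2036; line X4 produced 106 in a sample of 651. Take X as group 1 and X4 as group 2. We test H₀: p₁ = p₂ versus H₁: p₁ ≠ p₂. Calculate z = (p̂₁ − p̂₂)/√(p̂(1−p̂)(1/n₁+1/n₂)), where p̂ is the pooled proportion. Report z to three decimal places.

p̂₁ = 248/2036 = 0.121807, p̂₂ = 106/651 = 0.162826.
Pooled p̂ = (248+106)/(2036+651) = 354/2687 = 0.131745.
SE = √(p̂(1−p̂)(1/n₁+1/n₂)) = √(0.131745·0.868255·0.00202726) = √(0.000231895) = 0.015228.
z = (0.121807 − 0.162826)/0.015228 = -0.041019/0.015228 = -2.694.

z = -2.694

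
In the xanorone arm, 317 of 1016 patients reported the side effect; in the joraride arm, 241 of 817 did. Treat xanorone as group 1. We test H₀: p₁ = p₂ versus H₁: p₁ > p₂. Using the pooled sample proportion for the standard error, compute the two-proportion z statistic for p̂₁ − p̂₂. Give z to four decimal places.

p̂₁ = 317/1016 = 0.312008, p̂₂ = 241/817 = 0.294982.
Pooled p̂ = (317+241)/(1016+817) = 558/1833 = 0.304419.
SE = √(p̂(1−p̂)(1/n₁+1/n₂)) = √(0.304419·0.695581·0.00220824) = √(0.000467591) = 0.021624.
z = (0.312008 − 0.294982)/0.021624 = 0.017026/0.021624 = 0.7874.

z = 0.7874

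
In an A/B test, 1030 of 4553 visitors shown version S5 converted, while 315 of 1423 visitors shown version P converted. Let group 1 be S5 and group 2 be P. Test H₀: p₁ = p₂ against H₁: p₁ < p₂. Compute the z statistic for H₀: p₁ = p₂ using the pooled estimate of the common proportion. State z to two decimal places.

p̂₁ = 1030/4553 ≈ 0.2262, p̂₂ = 315/1423 ≈ 0.2214.
Pooled p̂ = (1030+315)/(4553+1423) = 1345/5976 = 0.2251.
SE = √(p̂(1−p̂)(1/n₁+1/n₂)) = √(0.2251·0.7749·0.000922376) = √(0.000160873) = 0.0127.
z = (0.2262 − 0.2214)/0.0127 = 0.0048/0.0127 = 0.38.
p-value = P(Z < 0.383) ≈ 0.6492.

z = 0.38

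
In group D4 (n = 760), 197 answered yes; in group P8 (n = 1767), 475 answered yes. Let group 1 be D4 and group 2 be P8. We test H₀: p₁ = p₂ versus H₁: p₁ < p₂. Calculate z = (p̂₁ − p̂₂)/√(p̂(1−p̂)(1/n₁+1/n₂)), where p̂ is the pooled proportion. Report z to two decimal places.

p̂₁ = 197/760 ≈ 0.2592, p̂₂ = 475/1767 ≈ 0.2688.
Pooled p̂ = (197+475)/(760+1767) = 672/2527 = 0.2659.
SE = √(p̂(1−p̂)(1/n₁+1/n₂)) = √(0.2659·0.7341·0.00188172) = √(0.000367331) = 0.0192.
z = (0.2592 − 0.2688)/0.0192 = -0.0096/0.0192 = -0.50.

z = -0.50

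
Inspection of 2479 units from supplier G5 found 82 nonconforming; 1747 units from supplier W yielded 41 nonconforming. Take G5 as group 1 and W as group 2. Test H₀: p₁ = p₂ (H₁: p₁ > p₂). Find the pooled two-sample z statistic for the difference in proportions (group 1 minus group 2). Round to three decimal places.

p̂₁ = 82/2479 ≈ 0.03308, p̂₂ = 41/1747 ≈ 0.02347.
Pooled p̂ = (82+41)/(2479+1747) = 123/4226 = 0.02911.
SE = √(0.0282584 × 0.000975798) = 0.00525.
z = (0.03308 − 0.02347)/0.00525 = 0.00961/0.00525 = 1.830.

z = 1.830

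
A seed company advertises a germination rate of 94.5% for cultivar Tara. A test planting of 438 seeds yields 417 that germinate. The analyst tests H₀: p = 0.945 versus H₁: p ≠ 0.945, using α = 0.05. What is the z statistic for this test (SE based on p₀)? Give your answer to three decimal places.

z = 0.648

p̂ = 417/438 ≈ 0.952055.
Standard error under H₀: √(0.945×0.055/438) = 0.010893.
z = (0.952055 − 0.945)/0.010893 = 0.007055/0.010893 = 0.648.
Two-sided p-value ≈ 2·Φ(−0.648) = 0.5172; since p > α = 0.05, fail to reject H₀.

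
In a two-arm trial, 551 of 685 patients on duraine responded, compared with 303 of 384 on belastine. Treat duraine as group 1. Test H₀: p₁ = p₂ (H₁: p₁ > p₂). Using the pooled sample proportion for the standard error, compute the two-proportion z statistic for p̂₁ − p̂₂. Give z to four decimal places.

p̂₁ = 551/685 = 0.8043796, p̂₂ = 303/384 = 0.7890625.
Pooled p̂ = (551+303)/(685+384) = 854/1069 = 0.7988775.
SE = √(p̂(1−p̂)(1/n₁+1/n₂)) = √(0.7988775·0.2011225·0.00406402) = √(0.000652975) = 0.0255534.
z = (0.8043796 − 0.7890625)/0.0255534 = 0.0153171/0.0255534 = 0.5994.

z = 0.5994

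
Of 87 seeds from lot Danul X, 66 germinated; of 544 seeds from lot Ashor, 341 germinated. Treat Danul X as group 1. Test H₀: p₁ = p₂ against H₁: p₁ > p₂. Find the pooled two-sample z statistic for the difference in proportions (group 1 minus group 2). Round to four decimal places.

p̂₁ = 66/87 = 0.758621, p̂₂ = 341/544 = 0.626838.
Pooled p̂ = (66+341)/(87+544) = 407/631 = 0.645008.
SE = √(p̂(1−p̂)(1/n₁+1/n₂)) = √(0.645008·0.354992·0.0133325) = √(0.00305278) = 0.055252.
z = (0.758621 − 0.626838)/0.055252 = 0.131783/0.055252 = 2.3851.

z = 2.3851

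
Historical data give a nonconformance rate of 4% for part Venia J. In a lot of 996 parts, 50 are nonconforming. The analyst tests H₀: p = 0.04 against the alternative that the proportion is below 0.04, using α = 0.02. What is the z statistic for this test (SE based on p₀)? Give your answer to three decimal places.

p̂ = 50/996 ≈ 0.05020.
SE = √(p₀(1−p₀)/n) = √(0.0384/996) = 0.00621.
z = (0.05020 − 0.04)/0.00621 = 0.01020/0.00621 = 1.643.
p-value = P(Z < 1.643) ≈ 0.9498; since p > α = 0.02, fail to reject H₀.

z = 1.643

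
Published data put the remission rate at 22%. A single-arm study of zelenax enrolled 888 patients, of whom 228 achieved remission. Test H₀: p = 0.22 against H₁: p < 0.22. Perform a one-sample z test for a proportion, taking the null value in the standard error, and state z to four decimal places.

z = 2.6441

p̂ = 228/888 = 0.2567568.
Under H₀, SE = √(0.22·0.78/888) = √(0.000193243) = 0.0139012.
z = (0.2567568 − 0.22)/0.0139012 = 0.0367568/0.0139012 = 2.6441.
p-value = P(Z < 2.644) ≈ 0.9959.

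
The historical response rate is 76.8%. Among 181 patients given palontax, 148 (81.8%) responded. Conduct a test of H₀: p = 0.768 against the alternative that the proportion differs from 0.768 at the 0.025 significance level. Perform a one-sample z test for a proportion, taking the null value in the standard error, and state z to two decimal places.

p̂ = 148/181 ≈ 0.8177.
Standard error under H₀: √(0.768×0.232/181) = 0.0314.
z = (0.8177 − 0.768)/0.0314 = 0.0497/0.0314 = 1.58.
p-value = 2·P(Z > 1.583) ≈ 0.1133, so at α = 0.025 we fail to reject H₀.

z = 1.58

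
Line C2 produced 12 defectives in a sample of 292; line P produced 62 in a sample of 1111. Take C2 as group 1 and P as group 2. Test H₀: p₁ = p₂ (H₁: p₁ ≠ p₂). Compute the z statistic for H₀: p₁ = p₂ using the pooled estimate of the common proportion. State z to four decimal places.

p̂₁ = 12/292 = 0.041096, p̂₂ = 62/1111 = 0.055806.
Pooled p̂ = (12+62)/(292+1111) = 74/1403 = 0.052744.
SE = √(0.0499622 × 0.00432475) = 0.014699.
z = (0.041096 − 0.055806)/0.014699 = -0.014710/0.014699 = -1.0007.
Two-sided p-value ≈ 2·Φ(−1.001) = 0.3170.

z = -1.0007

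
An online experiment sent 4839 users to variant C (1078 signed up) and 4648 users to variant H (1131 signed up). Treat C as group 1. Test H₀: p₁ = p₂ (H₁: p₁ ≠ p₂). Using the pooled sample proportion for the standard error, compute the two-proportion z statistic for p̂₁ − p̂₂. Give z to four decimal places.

z = -2.3683

p̂₁ = 1078/4839 ≈ 0.222773, p̂₂ = 1131/4648 ≈ 0.243330.
Pooled p̂ = (1078+1131)/(4839+4648) = 2209/9487 = 0.232845.
SE = √(p̂(1−p̂)(1/n₁+1/n₂)) = √(0.232845·0.767155·0.000421801) = √(7.53455e-05) = 0.008680.
z = (0.222773 − 0.243330)/0.008680 = -0.020557/0.008680 = -2.3683.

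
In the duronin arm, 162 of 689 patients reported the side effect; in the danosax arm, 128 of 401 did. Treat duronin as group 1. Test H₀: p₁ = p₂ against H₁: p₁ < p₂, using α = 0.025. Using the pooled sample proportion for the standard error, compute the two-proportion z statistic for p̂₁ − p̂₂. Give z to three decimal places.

p̂₁ = 162/689 = 0.23512, p̂₂ = 128/401 = 0.31920.
Pooled p̂ = (162+128)/(689+401) = 290/1090 = 0.26606.
SE = √(p̂(1−p̂)(1/n₁+1/n₂)) = √(0.26606·0.73394·0.00394514) = √(0.000770367) = 0.02776.
z = (0.23512 − 0.31920)/0.02776 = -0.08408/0.02776 = -3.029.
p-value = P(Z < -3.029) ≈ 0.0012, so at α = 0.025 we reject H₀.

z = -3.029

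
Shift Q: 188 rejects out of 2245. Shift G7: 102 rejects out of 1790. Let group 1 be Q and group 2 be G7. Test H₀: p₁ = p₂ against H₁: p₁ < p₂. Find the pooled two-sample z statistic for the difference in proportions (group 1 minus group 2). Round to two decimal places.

p̂₁ = 188/2245 = 0.08374, p̂₂ = 102/1790 = 0.05698.
Pooled p̂ = (188+102)/(2245+1790) = 290/4035 = 0.07187.
SE = √(p̂(1−p̂)(1/n₁+1/n₂)) = √(0.07187·0.92813·0.00100409) = √(6.69787e-05) = 0.00818.
z = (0.08374 − 0.05698)/0.00818 = 0.02676/0.00818 = 3.27.
p-value = P(Z < 3.270) ≈ 0.9995.

z = 3.27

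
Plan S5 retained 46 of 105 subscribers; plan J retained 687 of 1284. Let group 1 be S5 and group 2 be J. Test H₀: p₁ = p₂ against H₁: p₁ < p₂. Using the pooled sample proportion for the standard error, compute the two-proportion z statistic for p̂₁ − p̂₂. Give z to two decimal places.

z = -1.91

p̂₁ = 46/105 = 0.4381, p̂₂ = 687/1284 = 0.5350.
Pooled p̂ = (46+687)/(105+1284) = 733/1389 = 0.5277.
SE = √(p̂(1−p̂)(1/n₁+1/n₂)) = √(0.5277·0.4723·0.0103026) = √(0.00256774) = 0.0507.
z = (0.4381 − 0.5350)/0.0507 = -0.0969/0.0507 = -1.91.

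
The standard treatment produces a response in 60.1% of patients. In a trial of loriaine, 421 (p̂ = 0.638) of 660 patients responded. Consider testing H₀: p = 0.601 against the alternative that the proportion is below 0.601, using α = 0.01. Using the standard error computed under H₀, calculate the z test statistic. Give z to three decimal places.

p̂ = 421/660 = 0.63788.
Standard error under H₀: √(0.601×0.399/660) = 0.01906.
z = (0.63788 − 0.601)/0.01906 = 0.03688/0.01906 = 1.935.
p-value = P(Z < 1.935) ≈ 0.9735; since p > α = 0.01, fail to reject H₀.

z = 1.935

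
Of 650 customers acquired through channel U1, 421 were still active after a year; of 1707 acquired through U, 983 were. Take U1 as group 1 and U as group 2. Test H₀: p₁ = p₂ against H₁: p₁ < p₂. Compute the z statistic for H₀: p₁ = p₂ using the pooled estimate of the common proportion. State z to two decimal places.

z = 3.18

p̂₁ = 421/650 = 0.6477, p̂₂ = 983/1707 = 0.5759.
Pooled p̂ = (421+983)/(650+1707) = 1404/2357 = 0.5957.
SE = √(0.240847 × 0.00212428) = 0.0226.
z = (0.6477 − 0.5759)/0.0226 = 0.0718/0.0226 = 3.18.
p-value = P(Z < 3.176) ≈ 0.9993.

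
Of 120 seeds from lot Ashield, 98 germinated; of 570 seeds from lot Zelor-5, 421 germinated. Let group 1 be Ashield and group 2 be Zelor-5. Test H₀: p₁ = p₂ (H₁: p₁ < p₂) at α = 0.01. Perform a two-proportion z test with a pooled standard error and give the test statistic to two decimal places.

z = 1.80

p̂₁ = 98/120 = 0.8167, p̂₂ = 421/570 = 0.7386.
Pooled p̂ = (98+421)/(120+570) = 519/690 = 0.7522.
SE = √(0.186408 × 0.0100877) = 0.0434.
z = (0.8167 − 0.7386)/0.0434 = 0.0781/0.0434 = 1.80.
p-value = P(Z < 1.800) ≈ 0.9641. With α = 0.01, fail to reject H₀.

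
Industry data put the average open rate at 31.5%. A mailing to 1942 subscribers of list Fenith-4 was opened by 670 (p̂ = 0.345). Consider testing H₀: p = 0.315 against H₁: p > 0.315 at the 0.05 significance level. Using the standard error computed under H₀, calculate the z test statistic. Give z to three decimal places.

p̂ = 670/1942 = 0.34501.
Standard error under H₀: √(0.315×0.685/1942) = 0.01054.
z = (0.34501 − 0.315)/0.01054 = 0.03001/0.01054 = 2.847.
p-value = P(Z > 2.847) ≈ 0.0022, so at α = 0.05 we reject H₀.

z = 2.847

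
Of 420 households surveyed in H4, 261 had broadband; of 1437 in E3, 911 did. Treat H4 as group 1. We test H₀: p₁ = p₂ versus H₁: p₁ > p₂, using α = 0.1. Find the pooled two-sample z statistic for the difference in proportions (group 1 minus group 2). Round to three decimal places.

z = -0.468

p̂₁ = 261/420 ≈ 0.62143, p̂₂ = 911/1437 ≈ 0.63396.
Pooled p̂ = (261+911)/(420+1437) = 1172/1857 = 0.63113.
SE = √(p̂(1−p̂)(1/n₁+1/n₂)) = √(0.63113·0.36887·0.00307685) = √(0.000716309) = 0.02676.
z = (0.62143 − 0.63396)/0.02676 = -0.01253/0.02676 = -0.468.
p-value = P(Z > -0.468) ≈ 0.6802, so at α = 0.1 we fail to reject H₀.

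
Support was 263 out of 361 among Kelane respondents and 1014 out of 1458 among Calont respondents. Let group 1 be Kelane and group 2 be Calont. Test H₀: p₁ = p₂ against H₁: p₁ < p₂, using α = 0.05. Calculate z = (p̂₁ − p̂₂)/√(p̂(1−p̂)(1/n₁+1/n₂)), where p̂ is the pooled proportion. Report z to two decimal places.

p̂₁ = 263/361 = 0.7285, p̂₂ = 1014/1458 = 0.6955.
Pooled p̂ = (263+1014)/(361+1458) = 1277/1819 = 0.7020.
SE = √(0.209182 × 0.00345595) = 0.0269.
z = (0.7285 − 0.6955)/0.0269 = 0.0330/0.0269 = 1.23.
p-value = P(Z < 1.230) ≈ 0.8906; since p > α = 0.05, fail to reject H₀.

z = 1.23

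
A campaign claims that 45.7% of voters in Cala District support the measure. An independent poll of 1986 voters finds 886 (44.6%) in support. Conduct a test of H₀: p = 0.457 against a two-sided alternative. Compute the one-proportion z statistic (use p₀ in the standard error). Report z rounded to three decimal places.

z = -0.973

p̂ = 886/1986 = 0.44612.
Standard error under H₀: √(0.457×0.543/1986) = 0.01118.
z = (0.44612 − 0.457)/0.01118 = -0.01088/0.01118 = -0.973.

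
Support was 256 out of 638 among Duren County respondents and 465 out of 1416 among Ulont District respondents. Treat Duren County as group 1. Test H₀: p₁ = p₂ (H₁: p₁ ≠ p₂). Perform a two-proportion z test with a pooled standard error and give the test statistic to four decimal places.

p̂₁ = 256/638 = 0.4012539, p̂₂ = 465/1416 = 0.3283898.
Pooled p̂ = (256+465)/(638+1416) = 721/2054 = 0.3510224.
SE = √(0.227806 × 0.00227361) = 0.0227583.
z = (0.4012539 − 0.3283898)/0.0227583 = 0.0728641/0.0227583 = 3.2016.

z = 3.2016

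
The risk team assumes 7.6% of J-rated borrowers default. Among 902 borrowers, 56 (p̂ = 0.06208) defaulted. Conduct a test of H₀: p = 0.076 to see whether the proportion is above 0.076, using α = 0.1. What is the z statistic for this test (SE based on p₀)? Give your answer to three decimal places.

p̂ = 56/902 ≈ 0.062084.
SE = √(p₀(1−p₀)/n) = √(0.070224/902) = 0.008823.
z = (0.062084 − 0.076)/0.008823 = -0.013916/0.008823 = -1.577.
p-value = P(Z > -1.577) ≈ 0.9426; since p > α = 0.1, fail to reject H₀.

z = -1.577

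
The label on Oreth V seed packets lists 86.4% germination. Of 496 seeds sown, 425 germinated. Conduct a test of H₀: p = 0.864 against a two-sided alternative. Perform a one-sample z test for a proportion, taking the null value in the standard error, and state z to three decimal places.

p̂ = 425/496 ≈ 0.856855.
SE = √(p₀(1−p₀)/n) = √(0.1175/496) = 0.015392.
z = (0.856855 − 0.864)/0.015392 = -0.007145/0.015392 = -0.464.
p-value = 2·P(Z > 0.464) ≈ 0.6425.

z = -0.464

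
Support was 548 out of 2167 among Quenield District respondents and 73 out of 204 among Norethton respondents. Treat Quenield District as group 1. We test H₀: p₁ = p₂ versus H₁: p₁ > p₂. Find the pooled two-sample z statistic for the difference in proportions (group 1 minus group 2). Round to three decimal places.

z = -3.260

p̂₁ = 548/2167 = 0.25288, p̂₂ = 73/204 = 0.35784.
Pooled p̂ = (548+73)/(2167+204) = 621/2371 = 0.26191.
SE = √(p̂(1−p̂)(1/n₁+1/n₂)) = √(0.26191·0.73809·0.00536343) = √(0.00103683) = 0.03220.
z = (0.25288 − 0.35784)/0.03220 = -0.10496/0.03220 = -3.260.
p-value = P(Z > -3.260) ≈ 0.9994.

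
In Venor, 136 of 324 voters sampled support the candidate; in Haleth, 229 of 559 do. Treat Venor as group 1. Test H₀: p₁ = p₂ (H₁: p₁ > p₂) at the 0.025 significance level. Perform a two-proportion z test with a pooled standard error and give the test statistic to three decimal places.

z = 0.294

p̂₁ = 136/324 ≈ 0.419753, p̂₂ = 229/559 ≈ 0.409660.
Pooled p̂ = (136+229)/(324+559) = 365/883 = 0.413364.
SE = √(0.242494 × 0.00487533) = 0.034384.
z = (0.419753 − 0.409660)/0.034384 = 0.010093/0.034384 = 0.294.
p-value = P(Z > 0.294) ≈ 0.3846, so at α = 0.025 we fail to reject H₀.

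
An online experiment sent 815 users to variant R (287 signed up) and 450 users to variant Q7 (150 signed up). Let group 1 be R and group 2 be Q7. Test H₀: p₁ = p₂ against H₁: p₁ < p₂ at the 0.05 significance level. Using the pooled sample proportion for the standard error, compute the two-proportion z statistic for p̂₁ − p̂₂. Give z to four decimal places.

p̂₁ = 287/815 = 0.352147, p̂₂ = 150/450 = 0.333333.
Pooled p̂ = (287+150)/(815+450) = 437/1265 = 0.345455.
SE = √(p̂(1−p̂)(1/n₁+1/n₂)) = √(0.345455·0.654545·0.00344922) = √(0.000779922) = 0.027927.
z = (0.352147 − 0.333333)/0.027927 = 0.018814/0.027927 = 0.6737.
p-value = P(Z < 0.674) ≈ 0.7497, so at α = 0.05 we fail to reject H₀.

z = 0.6737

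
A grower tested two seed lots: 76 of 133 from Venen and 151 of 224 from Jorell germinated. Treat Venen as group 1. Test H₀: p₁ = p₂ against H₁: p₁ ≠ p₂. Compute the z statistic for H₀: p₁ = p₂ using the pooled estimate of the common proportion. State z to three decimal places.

p̂₁ = 76/133 = 0.57143, p̂₂ = 151/224 = 0.67411.
Pooled p̂ = (76+151)/(133+224) = 227/357 = 0.63585.
SE = √(0.231544 × 0.0119831) = 0.05267.
z = (0.57143 − 0.67411)/0.05267 = -0.10268/0.05267 = -1.949.
Two-sided p-value ≈ 2·Φ(−1.949) = 0.0513.

z = -1.949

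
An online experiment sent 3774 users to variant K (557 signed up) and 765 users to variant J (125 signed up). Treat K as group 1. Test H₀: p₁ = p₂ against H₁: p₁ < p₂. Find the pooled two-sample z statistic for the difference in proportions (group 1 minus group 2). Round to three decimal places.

z = -1.116

p̂₁ = 557/3774 = 0.14759, p̂₂ = 125/765 = 0.16340.
Pooled p̂ = (557+125)/(3774+765) = 682/4539 = 0.15025.
SE = √(p̂(1−p̂)(1/n₁+1/n₂)) = √(0.15025·0.84975·0.00157216) = √(0.000200729) = 0.01417.
z = (0.14759 − 0.16340)/0.01417 = -0.01581/0.01417 = -1.116.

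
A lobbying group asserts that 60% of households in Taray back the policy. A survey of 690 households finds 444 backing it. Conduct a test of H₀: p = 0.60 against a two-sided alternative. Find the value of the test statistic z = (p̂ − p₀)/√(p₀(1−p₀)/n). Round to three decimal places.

z = 2.331

p̂ = 444/690 = 0.64348.
Standard error under H₀: √(0.6×0.4/690) = 0.01865.
z = (0.64348 − 0.6)/0.01865 = 0.04348/0.01865 = 2.331.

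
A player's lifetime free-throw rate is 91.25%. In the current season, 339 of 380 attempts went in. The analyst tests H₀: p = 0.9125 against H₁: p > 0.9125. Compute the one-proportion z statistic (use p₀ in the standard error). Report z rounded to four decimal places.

z = -1.4070

p̂ = 339/380 = 0.892105.
Standard error under H₀: √(0.9125×0.0875/380) = 0.014495.
z = (0.892105 − 0.9125)/0.014495 = -0.020395/0.014495 = -1.4070.
p-value = P(Z > -1.407) ≈ 0.9203.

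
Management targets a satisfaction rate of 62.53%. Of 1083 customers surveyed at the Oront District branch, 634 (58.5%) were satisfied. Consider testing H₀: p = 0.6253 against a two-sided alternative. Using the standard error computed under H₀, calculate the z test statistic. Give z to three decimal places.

z = -2.712

p̂ = 634/1083 = 0.58541.
Under H₀, SE = √(0.6253·0.3747/1083) = √(0.000216343) = 0.01471.
z = (0.58541 − 0.6253)/0.01471 = -0.03989/0.01471 = -2.712.
p-value = 2·P(Z > 2.712) ≈ 0.0067.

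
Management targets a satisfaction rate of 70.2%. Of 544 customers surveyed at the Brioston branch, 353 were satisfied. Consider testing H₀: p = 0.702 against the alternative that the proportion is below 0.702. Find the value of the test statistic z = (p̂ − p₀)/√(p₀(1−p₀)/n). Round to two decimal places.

p̂ = 353/544 = 0.6489.
SE = √(p₀(1−p₀)/n) = √(0.2092/544) = 0.0196.
z = (0.6489 − 0.702)/0.0196 = -0.0531/0.0196 = -2.71.
p-value = P(Z < -2.708) ≈ 0.0034.

z = -2.71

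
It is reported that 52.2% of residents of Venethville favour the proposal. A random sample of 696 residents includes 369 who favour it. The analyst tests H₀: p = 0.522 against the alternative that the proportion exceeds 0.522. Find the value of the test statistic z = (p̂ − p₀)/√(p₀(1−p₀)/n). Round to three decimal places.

z = 0.432

p̂ = 369/696 = 0.53017.
Under H₀, SE = √(0.522·0.478/696) = √(0.0003585) = 0.01893.
z = (0.53017 − 0.522)/0.01893 = 0.00817/0.01893 = 0.432.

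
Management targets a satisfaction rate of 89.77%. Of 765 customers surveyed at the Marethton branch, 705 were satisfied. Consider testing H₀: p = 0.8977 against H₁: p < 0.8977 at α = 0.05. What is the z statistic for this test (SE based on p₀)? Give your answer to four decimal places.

p̂ = 705/765 = 0.9215686.
Under H₀, SE = √(0.8977·0.1023/765) = √(0.000120045) = 0.0109565.
z = (0.9215686 − 0.8977)/0.0109565 = 0.0238686/0.0109565 = 2.1785.
p-value = P(Z < 2.178) ≈ 0.9853; since p > α = 0.05, fail to reject H₀.

z = 2.1785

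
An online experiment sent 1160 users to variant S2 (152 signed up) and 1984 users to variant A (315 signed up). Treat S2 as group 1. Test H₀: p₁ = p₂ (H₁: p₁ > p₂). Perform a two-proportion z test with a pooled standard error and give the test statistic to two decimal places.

p̂₁ = 152/1160 = 0.13103, p̂₂ = 315/1984 = 0.15877.
Pooled p̂ = (152+315)/(1160+1984) = 467/3144 = 0.14854.
SE = √(p̂(1−p̂)(1/n₁+1/n₂)) = √(0.14854·0.85146·0.0013661) = √(0.000172776) = 0.01314.
z = (0.13103 − 0.15877)/0.01314 = -0.02774/0.01314 = -2.11.
p-value = P(Z > -2.110) ≈ 0.9826.

z = -2.11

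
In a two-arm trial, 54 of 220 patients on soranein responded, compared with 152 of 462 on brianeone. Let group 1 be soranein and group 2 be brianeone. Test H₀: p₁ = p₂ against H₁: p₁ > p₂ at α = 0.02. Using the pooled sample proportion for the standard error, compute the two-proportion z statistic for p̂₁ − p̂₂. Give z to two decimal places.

p̂₁ = 54/220 = 0.2455, p̂₂ = 152/462 = 0.3290.
Pooled p̂ = (54+152)/(220+462) = 206/682 = 0.3021.
SE = √(0.210817 × 0.00670996) = 0.0376.
z = (0.2455 − 0.3290)/0.0376 = -0.0835/0.0376 = -2.22.
p-value = P(Z > -2.221) ≈ 0.9868. With α = 0.02, fail to reject H₀.

z = -2.22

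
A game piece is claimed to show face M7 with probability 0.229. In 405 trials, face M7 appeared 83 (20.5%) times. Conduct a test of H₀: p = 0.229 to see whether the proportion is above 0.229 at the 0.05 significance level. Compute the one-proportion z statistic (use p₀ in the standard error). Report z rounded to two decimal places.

p̂ = 83/405 = 0.2049.
Under H₀, SE = √(0.229·0.771/405) = √(0.000435948) = 0.0209.
z = (0.2049 − 0.229)/0.0209 = -0.0241/0.0209 = -1.15.
p-value = P(Z > -1.152) ≈ 0.8754, so at α = 0.05 we fail to reject H₀.

z = -1.15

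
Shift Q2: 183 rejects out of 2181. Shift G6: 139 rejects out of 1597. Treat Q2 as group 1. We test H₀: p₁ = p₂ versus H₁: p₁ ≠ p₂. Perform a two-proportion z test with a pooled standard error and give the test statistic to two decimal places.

z = -0.34

p̂₁ = 183/2181 = 0.0839, p̂₂ = 139/1597 = 0.0870.
Pooled p̂ = (183+139)/(2181+1597) = 322/3778 = 0.0852.
SE = √(0.0779661 × 0.00108468) = 0.0092.
z = (0.0839 − 0.0870)/0.0092 = -0.0031/0.0092 = -0.34.
Two-sided p-value ≈ 2·Φ(−0.341) = 0.7334.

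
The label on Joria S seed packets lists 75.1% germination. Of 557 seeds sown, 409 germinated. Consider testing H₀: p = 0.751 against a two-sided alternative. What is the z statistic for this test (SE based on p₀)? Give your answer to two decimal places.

p̂ = 409/557 ≈ 0.7343.
Under H₀, SE = √(0.751·0.249/557) = √(0.000335725) = 0.0183.
z = (0.7343 − 0.751)/0.0183 = -0.0167/0.0183 = -0.91.

z = -0.91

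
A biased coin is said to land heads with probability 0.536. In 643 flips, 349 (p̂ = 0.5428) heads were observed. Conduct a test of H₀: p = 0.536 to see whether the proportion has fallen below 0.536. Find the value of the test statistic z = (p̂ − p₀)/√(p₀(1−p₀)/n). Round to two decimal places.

z = 0.34

p̂ = 349/643 = 0.54277.
Standard error under H₀: √(0.536×0.464/643) = 0.01967.
z = (0.54277 − 0.536)/0.01967 = 0.00677/0.01967 = 0.34.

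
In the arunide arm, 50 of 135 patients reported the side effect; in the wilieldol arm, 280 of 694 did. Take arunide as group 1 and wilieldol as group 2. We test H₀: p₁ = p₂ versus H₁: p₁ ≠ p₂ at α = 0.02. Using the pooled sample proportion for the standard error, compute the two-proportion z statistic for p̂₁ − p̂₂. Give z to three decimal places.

z = -0.719

p̂₁ = 50/135 ≈ 0.37037, p̂₂ = 280/694 ≈ 0.40346.
Pooled p̂ = (50+280)/(135+694) = 330/829 = 0.39807.
SE = √(0.23961 × 0.00884833) = 0.04605.
z = (0.37037 − 0.40346)/0.04605 = -0.03309/0.04605 = -0.719.
Two-sided p-value ≈ 2·Φ(−0.719) = 0.4724; since p > α = 0.02, fail to reject H₀.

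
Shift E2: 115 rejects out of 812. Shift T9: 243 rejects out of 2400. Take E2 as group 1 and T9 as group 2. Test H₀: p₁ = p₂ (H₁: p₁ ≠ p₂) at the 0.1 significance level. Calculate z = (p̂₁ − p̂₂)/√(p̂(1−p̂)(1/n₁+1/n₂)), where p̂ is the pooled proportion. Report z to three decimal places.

z = 3.160

p̂₁ = 115/812 = 0.14163, p̂₂ = 243/2400 = 0.10125.
Pooled p̂ = (115+243)/(812+2400) = 358/3212 = 0.11146.
SE = √(0.0990344 × 0.00164819) = 0.01278.
z = (0.14163 − 0.10125)/0.01278 = 0.04038/0.01278 = 3.160.
p-value = 2·P(Z > 3.160) ≈ 0.0016, so at α = 0.1 we reject H₀.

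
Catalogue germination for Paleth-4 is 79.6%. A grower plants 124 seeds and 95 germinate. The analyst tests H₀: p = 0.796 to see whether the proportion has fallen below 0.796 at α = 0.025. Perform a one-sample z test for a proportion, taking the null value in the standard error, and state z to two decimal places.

z = -0.83

p̂ = 95/124 = 0.7661.
Standard error under H₀: √(0.796×0.204/124) = 0.0362.
z = (0.7661 − 0.796)/0.0362 = -0.0299/0.0362 = -0.83.
p-value = P(Z < -0.825) ≈ 0.2046, so at α = 0.025 we fail to reject H₀.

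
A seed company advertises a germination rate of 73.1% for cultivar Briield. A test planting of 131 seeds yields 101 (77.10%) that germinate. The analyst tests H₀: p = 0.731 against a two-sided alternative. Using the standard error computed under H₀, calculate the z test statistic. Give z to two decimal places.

z = 1.03

p̂ = 101/131 ≈ 0.7710.
Standard error under H₀: √(0.731×0.269/131) = 0.0387.
z = (0.7710 − 0.731)/0.0387 = 0.0400/0.0387 = 1.03.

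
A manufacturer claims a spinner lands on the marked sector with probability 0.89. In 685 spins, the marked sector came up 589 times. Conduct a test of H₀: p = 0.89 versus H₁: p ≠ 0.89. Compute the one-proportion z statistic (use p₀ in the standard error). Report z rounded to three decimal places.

p̂ = 589/685 ≈ 0.859854.
Under H₀, SE = √(0.89·0.11/685) = √(0.00014292) = 0.011955.
z = (0.859854 − 0.89)/0.011955 = -0.030146/0.011955 = -2.522.

z = -2.522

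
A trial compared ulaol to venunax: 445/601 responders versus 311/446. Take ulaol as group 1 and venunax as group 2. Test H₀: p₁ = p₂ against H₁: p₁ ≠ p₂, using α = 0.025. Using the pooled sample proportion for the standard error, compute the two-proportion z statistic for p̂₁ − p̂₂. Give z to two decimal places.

z = 1.54

p̂₁ = 445/601 ≈ 0.7404, p̂₂ = 311/446 ≈ 0.6973.
Pooled p̂ = (445+311)/(601+446) = 756/1047 = 0.7221.
SE = √(0.200688 × 0.00390605) = 0.0280.
z = (0.7404 − 0.6973)/0.0280 = 0.0431/0.0280 = 1.54.
Two-sided p-value ≈ 2·Φ(−1.540) = 0.1235, so at α = 0.025 we fail to reject H₀.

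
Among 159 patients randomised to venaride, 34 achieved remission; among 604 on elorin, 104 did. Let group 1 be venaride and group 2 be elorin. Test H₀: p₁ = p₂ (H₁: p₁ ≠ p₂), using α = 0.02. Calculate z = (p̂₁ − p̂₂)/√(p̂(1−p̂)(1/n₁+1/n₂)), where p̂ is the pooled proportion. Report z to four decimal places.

p̂₁ = 34/159 ≈ 0.213836, p̂₂ = 104/604 ≈ 0.172185.
Pooled p̂ = (34+104)/(159+604) = 138/763 = 0.180865.
SE = √(0.148153 × 0.00794494) = 0.034308.
z = (0.213836 − 0.172185)/0.034308 = 0.041651/0.034308 = 1.2140.
p-value = 2·P(Z > 1.214) ≈ 0.2247. With α = 0.02, fail to reject H₀.

z = 1.2140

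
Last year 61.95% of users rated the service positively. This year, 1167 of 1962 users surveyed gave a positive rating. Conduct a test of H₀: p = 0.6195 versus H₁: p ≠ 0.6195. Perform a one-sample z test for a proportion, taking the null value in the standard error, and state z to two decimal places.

z = -2.25

p̂ = 1167/1962 = 0.5948.
Under H₀, SE = √(0.6195·0.3805/1962) = √(0.000120143) = 0.0110.
z = (0.5948 − 0.6195)/0.0110 = -0.0247/0.0110 = -2.25.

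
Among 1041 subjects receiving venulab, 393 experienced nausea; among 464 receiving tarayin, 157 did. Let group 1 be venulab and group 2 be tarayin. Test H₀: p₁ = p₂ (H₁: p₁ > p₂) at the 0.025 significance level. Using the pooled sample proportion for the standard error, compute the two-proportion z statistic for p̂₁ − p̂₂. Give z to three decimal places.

p̂₁ = 393/1041 = 0.37752, p̂₂ = 157/464 = 0.33836.
Pooled p̂ = (393+157)/(1041+464) = 550/1505 = 0.36545.
SE = √(0.231896 × 0.00311579) = 0.02688.
z = (0.37752 − 0.33836)/0.02688 = 0.03916/0.02688 = 1.457.
p-value = P(Z > 1.457) ≈ 0.0726. With α = 0.025, fail to reject H₀.

z = 1.457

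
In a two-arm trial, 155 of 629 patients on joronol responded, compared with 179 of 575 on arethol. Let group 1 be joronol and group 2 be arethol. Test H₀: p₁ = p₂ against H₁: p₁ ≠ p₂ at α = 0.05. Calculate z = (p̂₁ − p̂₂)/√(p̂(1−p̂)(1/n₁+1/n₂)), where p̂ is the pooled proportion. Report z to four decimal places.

z = -2.5117

p̂₁ = 155/629 ≈ 0.246423, p̂₂ = 179/575 ≈ 0.311304.
Pooled p̂ = (155+179)/(629+575) = 334/1204 = 0.277409.
SE = √(0.200453 × 0.00332896) = 0.025832.
z = (0.246423 − 0.311304)/0.025832 = -0.064881/0.025832 = -2.5117.
Two-sided p-value ≈ 2·Φ(−2.512) = 0.0120; since p < α = 0.05, reject H₀.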